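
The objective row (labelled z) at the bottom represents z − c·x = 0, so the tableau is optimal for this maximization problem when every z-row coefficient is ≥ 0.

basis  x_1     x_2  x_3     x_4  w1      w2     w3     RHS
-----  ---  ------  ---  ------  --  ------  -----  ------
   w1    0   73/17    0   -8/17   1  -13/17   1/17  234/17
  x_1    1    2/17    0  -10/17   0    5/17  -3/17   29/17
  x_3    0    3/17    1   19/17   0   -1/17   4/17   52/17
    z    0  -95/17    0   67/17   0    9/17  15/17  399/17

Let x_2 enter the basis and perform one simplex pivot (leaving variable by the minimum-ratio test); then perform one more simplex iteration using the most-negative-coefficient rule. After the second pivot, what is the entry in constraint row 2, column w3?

Ratio test on column x_2 — row 1: (234/17)/(73/17) = 234/73; row 2: (29/17)/(2/17) = 29/2; row 3: (52/17)/(3/17) = 52/3. Minimum is 234/73 at row 1 (w1 leaves); pivot element 73/17.
Divide row 1 by 73/17; eliminate column x_2 from the other rows.
Second iteration: most negative z-row entry is -34/73 in column w2, so w2 enters.
Ratio test on column w2 — row 1: entry -13/73 ≤ 0; row 2: (97/73)/(23/73) = 97/23; row 3: entry -2/73 ≤ 0. Minimum is 97/23 at row 2 (x_1 leaves); pivot element 23/73.
Divide row 2 by 23/73; eliminate column w2 from the other rows.
After both pivots, the entry at constraint row 2, column w3 is -13/23.

-13/23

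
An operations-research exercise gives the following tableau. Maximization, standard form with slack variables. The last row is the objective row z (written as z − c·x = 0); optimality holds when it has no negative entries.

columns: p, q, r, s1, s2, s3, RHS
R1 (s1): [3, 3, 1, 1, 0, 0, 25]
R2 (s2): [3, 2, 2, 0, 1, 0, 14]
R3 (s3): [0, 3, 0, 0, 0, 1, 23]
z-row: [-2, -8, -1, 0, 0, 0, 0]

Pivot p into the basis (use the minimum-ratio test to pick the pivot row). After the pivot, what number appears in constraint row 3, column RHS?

Ratio test on column p — row 1: 25/3 = 25/3; row 2: 14/3 = 14/3; row 3: entry 0 ≤ 0. Minimum is 14/3 at row 2 (s2 leaves); pivot element 3.
Divide row 2 by 3; eliminate column p from the other rows.
Row 3 update in column RHS: 23 − 0·(14/3) = 23.

23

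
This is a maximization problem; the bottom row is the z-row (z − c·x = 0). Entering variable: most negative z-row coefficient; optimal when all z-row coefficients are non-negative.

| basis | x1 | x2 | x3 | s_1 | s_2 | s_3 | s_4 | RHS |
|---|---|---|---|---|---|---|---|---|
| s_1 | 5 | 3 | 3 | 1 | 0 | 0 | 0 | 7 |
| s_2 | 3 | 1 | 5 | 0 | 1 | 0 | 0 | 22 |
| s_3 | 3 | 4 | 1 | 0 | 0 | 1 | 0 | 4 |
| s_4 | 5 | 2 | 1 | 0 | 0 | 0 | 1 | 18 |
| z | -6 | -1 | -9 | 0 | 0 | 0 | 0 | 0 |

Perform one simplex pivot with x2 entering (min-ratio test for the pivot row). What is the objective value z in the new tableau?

Ratio test on column x2 — row 1: 7/3 = 7/3; row 2: 22/1 = 22; row 3: 4/4 = 1; row 4: 18/2 = 9. Minimum is 1 at row 3 (s_3 leaves); pivot element 4.
Pivot on row 3; the z-row RHS becomes 0 − (-1)·1 = 1.

1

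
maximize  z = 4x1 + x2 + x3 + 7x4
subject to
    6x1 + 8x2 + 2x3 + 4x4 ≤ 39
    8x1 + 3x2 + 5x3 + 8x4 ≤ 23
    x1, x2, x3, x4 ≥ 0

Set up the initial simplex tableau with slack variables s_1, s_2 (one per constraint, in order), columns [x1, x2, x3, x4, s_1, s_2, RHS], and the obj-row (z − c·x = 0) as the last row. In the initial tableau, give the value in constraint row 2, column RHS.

The RHS of constraint 2 is b_2 = 23.

23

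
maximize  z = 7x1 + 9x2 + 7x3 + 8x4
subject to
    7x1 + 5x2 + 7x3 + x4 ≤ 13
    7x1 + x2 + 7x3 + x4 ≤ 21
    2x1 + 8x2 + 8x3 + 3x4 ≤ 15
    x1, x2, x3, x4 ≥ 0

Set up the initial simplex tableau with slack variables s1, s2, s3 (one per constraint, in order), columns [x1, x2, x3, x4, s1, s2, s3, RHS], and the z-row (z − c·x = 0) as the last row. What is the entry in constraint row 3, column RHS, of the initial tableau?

15

The RHS of constraint 3 is b_3 = 15.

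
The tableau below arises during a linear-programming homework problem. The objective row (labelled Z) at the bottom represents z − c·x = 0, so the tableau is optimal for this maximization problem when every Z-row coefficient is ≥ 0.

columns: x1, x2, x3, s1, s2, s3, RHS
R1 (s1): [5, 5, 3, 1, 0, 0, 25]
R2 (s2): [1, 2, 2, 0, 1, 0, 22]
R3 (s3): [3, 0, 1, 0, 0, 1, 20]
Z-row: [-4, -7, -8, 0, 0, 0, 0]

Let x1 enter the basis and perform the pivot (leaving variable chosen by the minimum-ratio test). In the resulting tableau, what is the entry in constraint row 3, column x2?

Ratio test on column x1 — row 1: 25/5 = 5; row 2: 22/1 = 22; row 3: 20/3 = 20/3. Minimum is 5 at row 1 (s1 leaves); pivot element 5.
Divide row 1 by 5; eliminate column x1 from the other rows.
Row 3 update in column x2: 0 − 3·1 = -3.

-3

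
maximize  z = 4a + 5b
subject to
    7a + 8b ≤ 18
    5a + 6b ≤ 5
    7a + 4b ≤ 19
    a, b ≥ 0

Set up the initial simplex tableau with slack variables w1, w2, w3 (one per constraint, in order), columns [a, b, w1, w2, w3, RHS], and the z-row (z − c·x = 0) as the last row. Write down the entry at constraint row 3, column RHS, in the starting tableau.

The RHS of constraint 3 is b_3 = 19.

19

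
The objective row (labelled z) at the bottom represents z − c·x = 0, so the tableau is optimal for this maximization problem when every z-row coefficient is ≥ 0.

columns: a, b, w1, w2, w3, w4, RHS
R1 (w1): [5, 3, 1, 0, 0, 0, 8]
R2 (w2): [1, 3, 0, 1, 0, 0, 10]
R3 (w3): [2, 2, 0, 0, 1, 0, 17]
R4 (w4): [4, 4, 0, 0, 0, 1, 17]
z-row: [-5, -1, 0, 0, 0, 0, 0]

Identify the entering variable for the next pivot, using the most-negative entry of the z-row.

a

Negative z-row entries: a: -5, b: -1.
The most negative is -5 in column a, so a enters.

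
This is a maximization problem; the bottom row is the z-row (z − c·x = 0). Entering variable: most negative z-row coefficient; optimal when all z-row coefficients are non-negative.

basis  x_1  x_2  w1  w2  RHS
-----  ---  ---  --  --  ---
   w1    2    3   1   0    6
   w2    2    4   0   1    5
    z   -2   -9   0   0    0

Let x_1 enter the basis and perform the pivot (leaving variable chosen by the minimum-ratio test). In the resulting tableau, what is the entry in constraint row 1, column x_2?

Ratio test on column x_1 — row 1: 6/2 = 3; row 2: 5/2 = 5/2. Minimum is 5/2 at row 2 (w2 leaves); pivot element 2.
Divide row 2 by 2; eliminate column x_1 from the other rows.
Row 1 update in column x_2: 3 − 2·2 = -1.

-1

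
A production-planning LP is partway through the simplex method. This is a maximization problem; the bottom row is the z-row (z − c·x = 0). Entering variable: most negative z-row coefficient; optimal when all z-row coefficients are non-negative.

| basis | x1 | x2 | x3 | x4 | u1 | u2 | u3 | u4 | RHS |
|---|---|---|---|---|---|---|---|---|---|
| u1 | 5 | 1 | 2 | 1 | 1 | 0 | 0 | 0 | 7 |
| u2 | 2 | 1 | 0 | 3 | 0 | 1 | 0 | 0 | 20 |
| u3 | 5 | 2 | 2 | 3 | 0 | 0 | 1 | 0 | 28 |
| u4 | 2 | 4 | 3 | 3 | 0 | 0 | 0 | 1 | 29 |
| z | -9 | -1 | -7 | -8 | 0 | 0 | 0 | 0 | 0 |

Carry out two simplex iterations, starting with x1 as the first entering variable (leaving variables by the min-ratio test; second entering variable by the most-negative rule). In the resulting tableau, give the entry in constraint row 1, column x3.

6/13

Ratio test on column x1 — row 1: 7/5 = 7/5; row 2: 20/2 = 10; row 3: 28/5 = 28/5; row 4: 29/2 = 29/2. Minimum is 7/5 at row 1 (u1 leaves); pivot element 5.
Divide row 1 by 5; eliminate column x1 from the other rows.
Second iteration: most negative z-row entry is -31/5 in column x4, so x4 enters.
Ratio test on column x4 — row 1: (7/5)/(1/5) = 7; row 2: (86/5)/(13/5) = 86/13; row 3: 21/2 = 21/2; row 4: (131/5)/(13/5) = 131/13. Minimum is 86/13 at row 2 (u2 leaves); pivot element 13/5.
Divide row 2 by 13/5; eliminate column x4 from the other rows.
After both pivots, the entry at constraint row 1, column x3 is 6/13.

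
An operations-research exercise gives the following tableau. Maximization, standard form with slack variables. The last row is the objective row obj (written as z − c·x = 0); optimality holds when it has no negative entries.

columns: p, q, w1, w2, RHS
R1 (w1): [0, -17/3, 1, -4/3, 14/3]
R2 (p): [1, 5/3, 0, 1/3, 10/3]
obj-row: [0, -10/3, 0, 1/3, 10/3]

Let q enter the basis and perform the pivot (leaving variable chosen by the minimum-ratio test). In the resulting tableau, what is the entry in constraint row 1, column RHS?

Ratio test on column q — row 1: entry -17/3 ≤ 0; row 2: (10/3)/(5/3) = 2. Minimum is 2 at row 2 (p leaves); pivot element 5/3.
Divide row 2 by 5/3; eliminate column q from the other rows.
Row 1 update in column RHS: 14/3 − (-17/3)·2 = 16.

16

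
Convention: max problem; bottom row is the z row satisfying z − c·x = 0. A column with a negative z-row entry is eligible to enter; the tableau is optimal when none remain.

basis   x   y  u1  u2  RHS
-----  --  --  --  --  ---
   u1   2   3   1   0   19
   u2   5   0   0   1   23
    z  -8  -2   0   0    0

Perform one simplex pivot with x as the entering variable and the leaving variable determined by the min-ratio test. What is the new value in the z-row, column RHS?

184/5

Ratio test on column x — row 1: 19/2 = 19/2; row 2: 23/5 = 23/5. Minimum is 23/5 at row 2 (u2 leaves); pivot element 5.
Divide row 2 by 5; eliminate column x from the other rows.
z-row update in column RHS: 0 − (-8)·(23/5) = 184/5.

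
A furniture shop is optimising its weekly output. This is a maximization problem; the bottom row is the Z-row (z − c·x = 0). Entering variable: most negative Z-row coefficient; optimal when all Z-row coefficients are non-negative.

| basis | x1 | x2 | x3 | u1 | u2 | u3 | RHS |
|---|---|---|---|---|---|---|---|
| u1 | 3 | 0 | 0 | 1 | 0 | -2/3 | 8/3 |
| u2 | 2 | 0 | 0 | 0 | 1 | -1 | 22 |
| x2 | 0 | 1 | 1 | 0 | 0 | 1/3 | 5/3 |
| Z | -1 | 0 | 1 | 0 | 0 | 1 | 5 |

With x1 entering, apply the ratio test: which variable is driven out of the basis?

Column x1 entries and ratios — u1: (8/3)/3 = 8/9; u2: 22/2 = 11; x2: 0 ≤ 0, skip.
Smallest ratio is 8/9 in the row of u1, so u1 leaves.

u1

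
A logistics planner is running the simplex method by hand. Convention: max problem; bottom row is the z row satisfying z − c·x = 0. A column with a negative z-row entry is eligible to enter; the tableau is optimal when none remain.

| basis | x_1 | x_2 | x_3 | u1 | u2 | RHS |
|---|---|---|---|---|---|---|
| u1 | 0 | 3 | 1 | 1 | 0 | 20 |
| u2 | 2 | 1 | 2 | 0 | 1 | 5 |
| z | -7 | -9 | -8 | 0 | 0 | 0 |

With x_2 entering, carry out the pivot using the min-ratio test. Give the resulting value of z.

Ratio test on column x_2 — row 1: 20/3 = 20/3; row 2: 5/1 = 5. Minimum is 5 at row 2 (u2 leaves); pivot element 1.
Pivot on row 2; the z-row RHS becomes 0 − (-9)·5 = 45.

45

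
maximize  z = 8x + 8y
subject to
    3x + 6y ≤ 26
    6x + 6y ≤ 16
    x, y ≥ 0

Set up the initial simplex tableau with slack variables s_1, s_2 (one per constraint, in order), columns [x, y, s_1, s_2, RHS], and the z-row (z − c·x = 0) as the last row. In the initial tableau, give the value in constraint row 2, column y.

Constraint 2 has coefficient 6 on y.

6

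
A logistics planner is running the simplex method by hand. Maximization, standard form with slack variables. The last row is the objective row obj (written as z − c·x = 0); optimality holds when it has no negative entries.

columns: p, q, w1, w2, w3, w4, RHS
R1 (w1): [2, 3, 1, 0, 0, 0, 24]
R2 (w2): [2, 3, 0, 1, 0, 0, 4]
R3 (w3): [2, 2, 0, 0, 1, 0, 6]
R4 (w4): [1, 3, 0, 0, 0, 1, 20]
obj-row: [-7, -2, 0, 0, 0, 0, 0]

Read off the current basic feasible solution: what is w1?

w1 is basic (row 1); its value is the RHS of that row, 24.

24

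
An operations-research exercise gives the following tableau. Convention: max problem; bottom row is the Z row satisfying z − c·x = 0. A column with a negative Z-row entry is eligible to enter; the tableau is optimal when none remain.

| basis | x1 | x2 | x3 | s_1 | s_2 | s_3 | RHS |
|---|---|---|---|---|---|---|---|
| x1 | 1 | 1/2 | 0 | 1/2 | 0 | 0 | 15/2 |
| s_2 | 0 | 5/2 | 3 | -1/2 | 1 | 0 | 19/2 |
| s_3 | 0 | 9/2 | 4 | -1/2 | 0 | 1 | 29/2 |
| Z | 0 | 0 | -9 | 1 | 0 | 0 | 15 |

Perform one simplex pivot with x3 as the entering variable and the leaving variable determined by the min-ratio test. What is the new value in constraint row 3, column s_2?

-4/3

Ratio test on column x3 — row 1: entry 0 ≤ 0; row 2: (19/2)/3 = 19/6; row 3: (29/2)/4 = 29/8. Minimum is 19/6 at row 2 (s_2 leaves); pivot element 3.
Divide row 2 by 3; eliminate column x3 from the other rows.
Row 3 update in column s_2: 0 − 4·(1/3) = -4/3.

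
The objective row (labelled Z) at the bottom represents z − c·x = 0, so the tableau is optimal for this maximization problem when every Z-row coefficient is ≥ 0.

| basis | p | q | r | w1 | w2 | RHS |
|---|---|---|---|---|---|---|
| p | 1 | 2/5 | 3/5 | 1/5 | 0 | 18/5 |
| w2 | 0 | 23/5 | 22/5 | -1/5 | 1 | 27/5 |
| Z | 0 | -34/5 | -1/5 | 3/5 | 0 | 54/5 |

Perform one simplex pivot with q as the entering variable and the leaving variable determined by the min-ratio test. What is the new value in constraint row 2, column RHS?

Ratio test on column q — row 1: (18/5)/(2/5) = 9; row 2: (27/5)/(23/5) = 27/23. Minimum is 27/23 at row 2 (w2 leaves); pivot element 23/5.
Divide row 2 by 23/5; eliminate column q from the other rows.
In the new row 2, the RHS entry is the old entry divided by the pivot: (27/5)/(23/5) = 27/23.

27/23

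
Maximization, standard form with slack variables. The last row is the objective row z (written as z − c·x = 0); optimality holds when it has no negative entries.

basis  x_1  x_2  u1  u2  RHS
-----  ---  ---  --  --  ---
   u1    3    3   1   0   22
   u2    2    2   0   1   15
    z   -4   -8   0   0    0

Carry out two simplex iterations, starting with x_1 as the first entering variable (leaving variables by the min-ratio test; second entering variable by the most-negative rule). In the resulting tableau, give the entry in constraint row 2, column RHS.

Ratio test on column x_1 — row 1: 22/3 = 22/3; row 2: 15/2 = 15/2. Minimum is 22/3 at row 1 (u1 leaves); pivot element 3.
Divide row 1 by 3; eliminate column x_1 from the other rows.
Second iteration: most negative z-row entry is -4 in column x_2, so x_2 enters.
Ratio test on column x_2 — row 1: (22/3)/1 = 22/3; row 2: entry 0 ≤ 0. Minimum is 22/3 at row 1 (x_1 leaves); pivot element 1.
Divide row 1 by 1; eliminate column x_2 from the other rows.
After both pivots, the entry at constraint row 2, column RHS is 1/3.

1/3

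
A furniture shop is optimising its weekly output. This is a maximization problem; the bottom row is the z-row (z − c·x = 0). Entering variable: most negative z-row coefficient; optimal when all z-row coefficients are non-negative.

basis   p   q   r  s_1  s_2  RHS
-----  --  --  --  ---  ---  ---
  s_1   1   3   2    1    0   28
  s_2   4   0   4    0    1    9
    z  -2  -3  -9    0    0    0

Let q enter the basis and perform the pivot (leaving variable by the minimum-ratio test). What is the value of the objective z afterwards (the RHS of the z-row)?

Ratio test on column q — row 1: 28/3 = 28/3; row 2: entry 0 ≤ 0. Minimum is 28/3 at row 1 (s_1 leaves); pivot element 3.
Pivot on row 1; the z-row RHS becomes 0 − (-3)·(28/3) = 28.

28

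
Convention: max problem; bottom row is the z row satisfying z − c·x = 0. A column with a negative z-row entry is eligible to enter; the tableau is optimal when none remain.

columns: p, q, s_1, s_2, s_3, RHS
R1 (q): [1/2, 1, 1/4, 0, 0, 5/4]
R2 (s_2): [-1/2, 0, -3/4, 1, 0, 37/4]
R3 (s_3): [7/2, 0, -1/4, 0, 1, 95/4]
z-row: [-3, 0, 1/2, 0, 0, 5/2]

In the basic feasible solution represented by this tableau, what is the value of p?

0

p is not in the basis, so in the current basic feasible solution p = 0.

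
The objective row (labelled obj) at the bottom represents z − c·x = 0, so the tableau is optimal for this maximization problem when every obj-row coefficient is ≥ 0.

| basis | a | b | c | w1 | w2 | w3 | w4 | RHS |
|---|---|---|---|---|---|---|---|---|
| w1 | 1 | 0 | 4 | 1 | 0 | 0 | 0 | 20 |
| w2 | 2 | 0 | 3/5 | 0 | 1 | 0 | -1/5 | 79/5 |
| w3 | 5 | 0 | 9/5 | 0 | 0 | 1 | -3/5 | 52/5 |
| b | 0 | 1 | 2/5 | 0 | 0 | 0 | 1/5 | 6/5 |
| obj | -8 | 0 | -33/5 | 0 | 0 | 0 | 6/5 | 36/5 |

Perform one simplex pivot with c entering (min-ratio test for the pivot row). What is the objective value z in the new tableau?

Ratio test on column c — row 1: 20/4 = 5; row 2: (79/5)/(3/5) = 79/3; row 3: (52/5)/(9/5) = 52/9; row 4: (6/5)/(2/5) = 3. Minimum is 3 at row 4 (b leaves); pivot element 2/5.
Pivot on row 4; the obj-row RHS becomes 36/5 − (-33/5)·3 = 27.

27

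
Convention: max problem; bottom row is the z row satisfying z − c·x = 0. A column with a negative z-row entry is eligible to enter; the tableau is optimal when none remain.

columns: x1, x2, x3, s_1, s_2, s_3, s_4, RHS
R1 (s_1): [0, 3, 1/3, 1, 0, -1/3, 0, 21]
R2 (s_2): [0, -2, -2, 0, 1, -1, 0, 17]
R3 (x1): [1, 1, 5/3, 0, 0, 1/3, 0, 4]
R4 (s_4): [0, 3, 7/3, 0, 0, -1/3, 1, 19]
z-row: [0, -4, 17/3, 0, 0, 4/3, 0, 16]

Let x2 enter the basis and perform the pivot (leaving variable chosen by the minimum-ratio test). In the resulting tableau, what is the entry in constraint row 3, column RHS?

4

Ratio test on column x2 — row 1: 21/3 = 7; row 2: entry -2 ≤ 0; row 3: 4/1 = 4; row 4: 19/3 = 19/3. Minimum is 4 at row 3 (x1 leaves); pivot element 1.
Divide row 3 by 1; eliminate column x2 from the other rows.
In the new row 3, the RHS entry is the old entry divided by the pivot: 4/1 = 4.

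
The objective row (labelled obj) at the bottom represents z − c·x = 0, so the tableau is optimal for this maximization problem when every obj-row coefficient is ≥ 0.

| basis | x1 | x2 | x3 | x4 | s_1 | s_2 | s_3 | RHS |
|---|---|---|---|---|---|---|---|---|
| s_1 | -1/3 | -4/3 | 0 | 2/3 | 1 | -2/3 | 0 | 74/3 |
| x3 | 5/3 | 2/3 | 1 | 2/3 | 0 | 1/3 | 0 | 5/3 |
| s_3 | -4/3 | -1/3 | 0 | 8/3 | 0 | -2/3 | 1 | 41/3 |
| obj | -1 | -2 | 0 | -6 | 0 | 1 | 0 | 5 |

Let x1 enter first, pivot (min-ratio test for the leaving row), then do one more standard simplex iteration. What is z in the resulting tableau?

20

Ratio test on column x1 — row 1: entry -1/3 ≤ 0; row 2: (5/3)/(5/3) = 1; row 3: entry -4/3 ≤ 0. Minimum is 1 at row 2 (x3 leaves); pivot element 5/3.
Pivot on row 2; the obj-row RHS becomes 5 − (-1)·1 = 6.
Next entering variable (most negative obj-row entry -28/5): x4.
Ratio test on column x4 — row 1: 25/(4/5) = 125/4; row 2: 1/(2/5) = 5/2; row 3: 15/(16/5) = 75/16. Minimum is 5/2 at row 2 (x1 leaves); pivot element 2/5.
After the second pivot the obj-row RHS is 6 − (-28/5)·(5/2) = 20.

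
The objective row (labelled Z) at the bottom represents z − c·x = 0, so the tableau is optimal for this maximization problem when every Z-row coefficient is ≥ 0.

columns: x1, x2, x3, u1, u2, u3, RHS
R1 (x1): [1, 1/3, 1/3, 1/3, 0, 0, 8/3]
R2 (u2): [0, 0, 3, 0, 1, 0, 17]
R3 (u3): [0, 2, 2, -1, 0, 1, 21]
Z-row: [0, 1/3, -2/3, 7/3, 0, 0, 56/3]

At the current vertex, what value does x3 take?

x3 is not in the basis, so in the current basic feasible solution x3 = 0.

0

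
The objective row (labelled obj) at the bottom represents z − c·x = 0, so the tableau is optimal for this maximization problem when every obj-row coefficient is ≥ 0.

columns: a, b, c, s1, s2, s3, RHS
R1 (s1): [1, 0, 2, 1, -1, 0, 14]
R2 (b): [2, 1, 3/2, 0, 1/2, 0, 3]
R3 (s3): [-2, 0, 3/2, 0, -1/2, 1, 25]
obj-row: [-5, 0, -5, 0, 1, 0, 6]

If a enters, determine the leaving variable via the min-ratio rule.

b

Column a entries and ratios — s1: 14/1 = 14; b: 3/2 = 3/2; s3: -2 ≤ 0, skip.
Smallest ratio is 3/2 in the row of b, so b leaves.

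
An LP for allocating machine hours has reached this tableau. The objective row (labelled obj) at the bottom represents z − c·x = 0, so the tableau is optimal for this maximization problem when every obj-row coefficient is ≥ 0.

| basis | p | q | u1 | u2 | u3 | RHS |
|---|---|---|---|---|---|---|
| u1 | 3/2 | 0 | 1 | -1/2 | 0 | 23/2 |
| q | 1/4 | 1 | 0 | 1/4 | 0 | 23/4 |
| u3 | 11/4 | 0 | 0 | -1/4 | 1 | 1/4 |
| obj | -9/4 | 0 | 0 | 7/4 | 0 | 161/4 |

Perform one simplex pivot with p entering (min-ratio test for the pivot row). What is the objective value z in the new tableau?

445/11

Ratio test on column p — row 1: (23/2)/(3/2) = 23/3; row 2: (23/4)/(1/4) = 23; row 3: (1/4)/(11/4) = 1/11. Minimum is 1/11 at row 3 (u3 leaves); pivot element 11/4.
Pivot on row 3; the obj-row RHS becomes 161/4 − (-9/4)·(1/11) = 445/11.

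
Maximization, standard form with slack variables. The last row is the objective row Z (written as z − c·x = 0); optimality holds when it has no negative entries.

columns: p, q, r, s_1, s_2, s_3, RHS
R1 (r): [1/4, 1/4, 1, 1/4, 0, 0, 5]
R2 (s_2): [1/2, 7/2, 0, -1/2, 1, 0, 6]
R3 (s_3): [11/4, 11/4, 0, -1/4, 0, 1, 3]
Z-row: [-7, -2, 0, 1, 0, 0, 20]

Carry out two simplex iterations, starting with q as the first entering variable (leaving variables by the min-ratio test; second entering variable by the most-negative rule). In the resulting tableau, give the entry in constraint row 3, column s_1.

-1/11

Ratio test on column q — row 1: 5/(1/4) = 20; row 2: 6/(7/2) = 12/7; row 3: 3/(11/4) = 12/11. Minimum is 12/11 at row 3 (s_3 leaves); pivot element 11/4.
Divide row 3 by 11/4; eliminate column q from the other rows.
Second iteration: most negative Z-row entry is -5 in column p, so p enters.
Ratio test on column p — row 1: entry 0 ≤ 0; row 2: entry -3 ≤ 0; row 3: (12/11)/1 = 12/11. Minimum is 12/11 at row 3 (q leaves); pivot element 1.
Divide row 3 by 1; eliminate column p from the other rows.
After both pivots, the entry at constraint row 3, column s_1 is -1/11.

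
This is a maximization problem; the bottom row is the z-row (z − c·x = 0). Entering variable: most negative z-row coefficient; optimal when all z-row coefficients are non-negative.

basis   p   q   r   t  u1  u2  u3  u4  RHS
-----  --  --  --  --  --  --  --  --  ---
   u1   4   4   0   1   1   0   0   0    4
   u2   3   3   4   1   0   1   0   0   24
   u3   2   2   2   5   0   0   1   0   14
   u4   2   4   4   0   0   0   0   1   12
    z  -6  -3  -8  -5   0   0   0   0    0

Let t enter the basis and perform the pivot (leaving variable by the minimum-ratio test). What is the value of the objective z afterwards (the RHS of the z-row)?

14

Ratio test on column t — row 1: 4/1 = 4; row 2: 24/1 = 24; row 3: 14/5 = 14/5; row 4: entry 0 ≤ 0. Minimum is 14/5 at row 3 (u3 leaves); pivot element 5.
Pivot on row 3; the z-row RHS becomes 0 − (-5)·(14/5) = 14.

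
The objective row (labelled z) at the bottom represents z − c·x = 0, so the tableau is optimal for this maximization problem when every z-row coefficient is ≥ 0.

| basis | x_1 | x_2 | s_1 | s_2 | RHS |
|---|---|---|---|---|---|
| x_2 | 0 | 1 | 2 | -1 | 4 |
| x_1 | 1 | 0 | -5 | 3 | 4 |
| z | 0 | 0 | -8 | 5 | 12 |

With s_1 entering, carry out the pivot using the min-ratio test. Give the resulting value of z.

Ratio test on column s_1 — row 1: 4/2 = 2; row 2: entry -5 ≤ 0. Minimum is 2 at row 1 (x_2 leaves); pivot element 2.
Pivot on row 1; the z-row RHS becomes 12 − (-8)·2 = 28.

28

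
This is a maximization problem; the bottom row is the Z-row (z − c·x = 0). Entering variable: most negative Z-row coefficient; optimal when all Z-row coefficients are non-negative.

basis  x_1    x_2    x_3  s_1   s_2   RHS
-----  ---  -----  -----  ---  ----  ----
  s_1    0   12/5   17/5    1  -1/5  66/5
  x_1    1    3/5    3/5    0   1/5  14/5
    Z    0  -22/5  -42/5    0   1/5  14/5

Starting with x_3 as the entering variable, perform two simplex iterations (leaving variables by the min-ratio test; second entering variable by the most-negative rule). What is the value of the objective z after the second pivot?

Ratio test on column x_3 — row 1: (66/5)/(17/5) = 66/17; row 2: (14/5)/(3/5) = 14/3. Minimum is 66/17 at row 1 (s_1 leaves); pivot element 17/5.
Pivot on row 1; the Z-row RHS becomes 14/5 − (-42/5)·(66/17) = 602/17.
Next entering variable (most negative Z-row entry -5/17): s_2.
Ratio test on column s_2 — row 1: entry -1/17 ≤ 0; row 2: (8/17)/(4/17) = 2. Minimum is 2 at row 2 (x_1 leaves); pivot element 4/17.
After the second pivot the Z-row RHS is 602/17 − (-5/17)·2 = 36.

36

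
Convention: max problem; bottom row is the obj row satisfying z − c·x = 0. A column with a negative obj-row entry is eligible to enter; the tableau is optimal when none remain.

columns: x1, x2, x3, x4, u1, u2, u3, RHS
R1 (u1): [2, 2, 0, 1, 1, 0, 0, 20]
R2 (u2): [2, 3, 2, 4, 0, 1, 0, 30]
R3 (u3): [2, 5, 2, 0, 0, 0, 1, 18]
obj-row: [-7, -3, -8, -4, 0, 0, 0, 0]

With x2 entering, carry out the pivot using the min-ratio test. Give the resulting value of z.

54/5

Ratio test on column x2 — row 1: 20/2 = 10; row 2: 30/3 = 10; row 3: 18/5 = 18/5. Minimum is 18/5 at row 3 (u3 leaves); pivot element 5.
Pivot on row 3; the obj-row RHS becomes 0 − (-3)·(18/5) = 54/5.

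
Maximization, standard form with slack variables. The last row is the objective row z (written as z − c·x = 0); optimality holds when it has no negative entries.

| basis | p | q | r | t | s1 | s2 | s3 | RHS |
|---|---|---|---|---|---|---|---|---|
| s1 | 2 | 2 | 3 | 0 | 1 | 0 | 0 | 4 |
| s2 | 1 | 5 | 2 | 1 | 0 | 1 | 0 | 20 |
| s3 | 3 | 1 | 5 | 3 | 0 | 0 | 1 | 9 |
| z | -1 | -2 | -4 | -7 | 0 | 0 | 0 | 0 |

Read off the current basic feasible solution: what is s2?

20

s2 is basic (row 2); its value is the RHS of that row, 20.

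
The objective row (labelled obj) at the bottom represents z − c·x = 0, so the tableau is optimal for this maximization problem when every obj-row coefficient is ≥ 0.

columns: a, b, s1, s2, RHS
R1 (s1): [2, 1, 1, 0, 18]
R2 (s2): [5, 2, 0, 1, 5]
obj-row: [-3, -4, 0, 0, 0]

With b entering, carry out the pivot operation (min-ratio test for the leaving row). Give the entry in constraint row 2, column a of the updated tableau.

Ratio test on column b — row 1: 18/1 = 18; row 2: 5/2 = 5/2. Minimum is 5/2 at row 2 (s2 leaves); pivot element 2.
Divide row 2 by 2; eliminate column b from the other rows.
In the new row 2, the a entry is the old entry divided by the pivot: 5/2 = 5/2.

5/2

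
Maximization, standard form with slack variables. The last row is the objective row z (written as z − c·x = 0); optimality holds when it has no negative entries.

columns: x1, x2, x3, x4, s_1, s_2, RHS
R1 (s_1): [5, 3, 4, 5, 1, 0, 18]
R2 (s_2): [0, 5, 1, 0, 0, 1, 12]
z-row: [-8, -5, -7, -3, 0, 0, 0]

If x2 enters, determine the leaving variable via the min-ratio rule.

Column x2 entries and ratios — s_1: 18/3 = 6; s_2: 12/5 = 12/5.
Smallest ratio is 12/5 in the row of s_2, so s_2 leaves.

s_2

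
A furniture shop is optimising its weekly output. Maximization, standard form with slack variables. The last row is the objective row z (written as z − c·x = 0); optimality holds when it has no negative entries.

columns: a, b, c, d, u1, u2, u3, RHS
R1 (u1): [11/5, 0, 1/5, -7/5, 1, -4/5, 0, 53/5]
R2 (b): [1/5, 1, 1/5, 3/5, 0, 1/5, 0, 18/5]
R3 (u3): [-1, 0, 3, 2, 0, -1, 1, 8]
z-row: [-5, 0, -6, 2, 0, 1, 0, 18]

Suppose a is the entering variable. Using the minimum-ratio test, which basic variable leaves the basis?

u1

Column a entries and ratios — u1: (53/5)/(11/5) = 53/11; b: (18/5)/(1/5) = 18; u3: -1 ≤ 0, skip.
Smallest ratio is 53/11 in the row of u1, so u1 leaves.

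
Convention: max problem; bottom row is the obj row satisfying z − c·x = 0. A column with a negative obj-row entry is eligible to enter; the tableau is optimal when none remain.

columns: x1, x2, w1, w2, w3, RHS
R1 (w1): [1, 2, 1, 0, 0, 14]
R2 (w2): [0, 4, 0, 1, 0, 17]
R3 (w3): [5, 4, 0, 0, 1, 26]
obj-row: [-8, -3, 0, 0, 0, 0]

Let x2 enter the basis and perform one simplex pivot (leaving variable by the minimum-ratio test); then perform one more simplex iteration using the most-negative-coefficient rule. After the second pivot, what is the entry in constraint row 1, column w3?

-1/5

Ratio test on column x2 — row 1: 14/2 = 7; row 2: 17/4 = 17/4; row 3: 26/4 = 13/2. Minimum is 17/4 at row 2 (w2 leaves); pivot element 4.
Divide row 2 by 4; eliminate column x2 from the other rows.
Second iteration: most negative obj-row entry is -8 in column x1, so x1 enters.
Ratio test on column x1 — row 1: (11/2)/1 = 11/2; row 2: entry 0 ≤ 0; row 3: 9/5 = 9/5. Minimum is 9/5 at row 3 (w3 leaves); pivot element 5.
Divide row 3 by 5; eliminate column x1 from the other rows.
After both pivots, the entry at constraint row 1, column w3 is -1/5.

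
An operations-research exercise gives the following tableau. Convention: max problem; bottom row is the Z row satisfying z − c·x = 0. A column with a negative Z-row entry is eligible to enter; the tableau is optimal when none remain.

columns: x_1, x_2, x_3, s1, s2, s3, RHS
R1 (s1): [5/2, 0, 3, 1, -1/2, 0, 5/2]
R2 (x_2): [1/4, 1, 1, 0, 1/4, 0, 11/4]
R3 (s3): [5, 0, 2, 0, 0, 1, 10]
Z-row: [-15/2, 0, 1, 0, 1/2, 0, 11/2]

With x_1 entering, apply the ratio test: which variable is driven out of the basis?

Column x_1 entries and ratios — s1: (5/2)/(5/2) = 1; x_2: (11/4)/(1/4) = 11; s3: 10/5 = 2.
Smallest ratio is 1 in the row of s1, so s1 leaves.

s1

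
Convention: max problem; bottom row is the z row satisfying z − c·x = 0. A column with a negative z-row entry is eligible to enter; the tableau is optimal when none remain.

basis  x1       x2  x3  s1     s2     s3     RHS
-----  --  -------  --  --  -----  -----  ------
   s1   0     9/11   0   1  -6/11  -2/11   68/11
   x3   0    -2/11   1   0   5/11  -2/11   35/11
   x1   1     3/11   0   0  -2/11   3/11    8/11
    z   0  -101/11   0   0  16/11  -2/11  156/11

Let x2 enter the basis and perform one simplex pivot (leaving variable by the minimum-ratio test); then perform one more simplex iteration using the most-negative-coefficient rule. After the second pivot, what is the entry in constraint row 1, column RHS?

4

Ratio test on column x2 — row 1: (68/11)/(9/11) = 68/9; row 2: entry -2/11 ≤ 0; row 3: (8/11)/(3/11) = 8/3. Minimum is 8/3 at row 3 (x1 leaves); pivot element 3/11.
Divide row 3 by 3/11; eliminate column x2 from the other rows.
Second iteration: most negative z-row entry is -14/3 in column s2, so s2 enters.
Ratio test on column s2 — row 1: entry 0 ≤ 0; row 2: (11/3)/(1/3) = 11; row 3: entry -2/3 ≤ 0. Minimum is 11 at row 2 (x3 leaves); pivot element 1/3.
Divide row 2 by 1/3; eliminate column s2 from the other rows.
After both pivots, the entry at constraint row 1, column RHS is 4.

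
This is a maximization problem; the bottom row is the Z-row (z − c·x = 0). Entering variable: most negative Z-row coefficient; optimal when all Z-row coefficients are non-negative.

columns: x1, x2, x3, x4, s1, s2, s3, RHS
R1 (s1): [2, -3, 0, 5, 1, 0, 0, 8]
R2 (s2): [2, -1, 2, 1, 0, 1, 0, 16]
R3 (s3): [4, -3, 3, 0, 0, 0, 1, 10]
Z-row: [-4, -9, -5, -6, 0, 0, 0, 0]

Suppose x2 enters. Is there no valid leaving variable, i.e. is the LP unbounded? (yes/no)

Every constraint-row entry in column x2 is ≤ 0, so increasing x2 is unbounded.

yes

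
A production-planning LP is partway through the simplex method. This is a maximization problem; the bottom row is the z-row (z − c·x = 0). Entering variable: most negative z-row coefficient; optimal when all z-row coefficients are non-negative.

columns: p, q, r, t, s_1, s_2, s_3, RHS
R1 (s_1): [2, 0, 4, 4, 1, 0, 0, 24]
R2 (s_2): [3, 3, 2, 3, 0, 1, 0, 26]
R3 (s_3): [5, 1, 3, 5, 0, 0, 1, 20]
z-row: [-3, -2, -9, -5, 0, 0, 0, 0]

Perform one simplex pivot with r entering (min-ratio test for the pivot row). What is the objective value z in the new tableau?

Ratio test on column r — row 1: 24/4 = 6; row 2: 26/2 = 13; row 3: 20/3 = 20/3. Minimum is 6 at row 1 (s_1 leaves); pivot element 4.
Pivot on row 1; the z-row RHS becomes 0 − (-9)·6 = 54.

54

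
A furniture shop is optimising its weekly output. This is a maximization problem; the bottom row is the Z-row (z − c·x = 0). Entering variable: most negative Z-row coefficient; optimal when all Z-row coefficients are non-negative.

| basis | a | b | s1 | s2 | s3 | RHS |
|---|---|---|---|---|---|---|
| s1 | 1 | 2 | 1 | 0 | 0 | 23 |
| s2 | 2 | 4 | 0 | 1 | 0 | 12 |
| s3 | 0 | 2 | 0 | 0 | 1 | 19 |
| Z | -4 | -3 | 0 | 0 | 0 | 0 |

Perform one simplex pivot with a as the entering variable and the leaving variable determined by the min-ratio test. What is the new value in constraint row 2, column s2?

Ratio test on column a — row 1: 23/1 = 23; row 2: 12/2 = 6; row 3: entry 0 ≤ 0. Minimum is 6 at row 2 (s2 leaves); pivot element 2.
Divide row 2 by 2; eliminate column a from the other rows.
In the new row 2, the s2 entry is the old entry divided by the pivot: 1/2 = 1/2.

1/2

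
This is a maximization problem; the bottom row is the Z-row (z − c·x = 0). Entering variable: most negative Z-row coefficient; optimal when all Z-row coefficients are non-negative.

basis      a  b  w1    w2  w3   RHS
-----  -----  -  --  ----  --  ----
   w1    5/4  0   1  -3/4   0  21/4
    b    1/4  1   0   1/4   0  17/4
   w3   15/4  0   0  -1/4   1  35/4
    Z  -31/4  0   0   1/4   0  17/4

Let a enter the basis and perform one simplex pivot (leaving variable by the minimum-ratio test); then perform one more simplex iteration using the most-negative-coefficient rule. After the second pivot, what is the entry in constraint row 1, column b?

Ratio test on column a — row 1: (21/4)/(5/4) = 21/5; row 2: (17/4)/(1/4) = 17; row 3: (35/4)/(15/4) = 7/3. Minimum is 7/3 at row 3 (w3 leaves); pivot element 15/4.
Divide row 3 by 15/4; eliminate column a from the other rows.
Second iteration: most negative Z-row entry is -4/15 in column w2, so w2 enters.
Ratio test on column w2 — row 1: entry -2/3 ≤ 0; row 2: (11/3)/(4/15) = 55/4; row 3: entry -1/15 ≤ 0. Minimum is 55/4 at row 2 (b leaves); pivot element 4/15.
Divide row 2 by 4/15; eliminate column w2 from the other rows.
After both pivots, the entry at constraint row 1, column b is 5/2.

5/2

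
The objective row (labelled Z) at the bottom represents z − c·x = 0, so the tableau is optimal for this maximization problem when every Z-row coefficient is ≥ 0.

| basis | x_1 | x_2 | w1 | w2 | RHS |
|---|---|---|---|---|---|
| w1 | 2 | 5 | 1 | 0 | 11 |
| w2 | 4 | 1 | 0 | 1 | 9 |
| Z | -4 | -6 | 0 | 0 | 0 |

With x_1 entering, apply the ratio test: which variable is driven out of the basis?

w2

Column x_1 entries and ratios — w1: 11/2 = 11/2; w2: 9/4 = 9/4.
Smallest ratio is 9/4 in the row of w2, so w2 leaves.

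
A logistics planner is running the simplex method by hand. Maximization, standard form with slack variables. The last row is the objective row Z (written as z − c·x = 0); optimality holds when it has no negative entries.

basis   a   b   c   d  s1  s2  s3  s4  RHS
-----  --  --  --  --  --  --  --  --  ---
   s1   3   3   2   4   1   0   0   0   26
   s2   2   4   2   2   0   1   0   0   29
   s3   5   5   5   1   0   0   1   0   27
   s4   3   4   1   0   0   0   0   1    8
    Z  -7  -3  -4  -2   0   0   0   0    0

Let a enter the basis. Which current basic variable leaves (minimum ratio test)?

s4

Column a entries and ratios — s1: 26/3 = 26/3; s2: 29/2 = 29/2; s3: 27/5 = 27/5; s4: 8/3 = 8/3.
Smallest ratio is 8/3 in the row of s4, so s4 leaves.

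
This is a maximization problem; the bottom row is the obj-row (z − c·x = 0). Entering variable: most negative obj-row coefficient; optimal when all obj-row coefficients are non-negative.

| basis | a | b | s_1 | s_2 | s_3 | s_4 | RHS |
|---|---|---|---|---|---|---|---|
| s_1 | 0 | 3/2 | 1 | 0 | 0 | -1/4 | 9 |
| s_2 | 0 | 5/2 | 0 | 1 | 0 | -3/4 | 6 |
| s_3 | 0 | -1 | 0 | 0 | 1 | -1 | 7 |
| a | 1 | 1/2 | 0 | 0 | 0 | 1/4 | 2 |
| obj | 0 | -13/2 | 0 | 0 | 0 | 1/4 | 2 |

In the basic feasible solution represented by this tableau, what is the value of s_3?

7

s_3 is basic (row 3); its value is the RHS of that row, 7.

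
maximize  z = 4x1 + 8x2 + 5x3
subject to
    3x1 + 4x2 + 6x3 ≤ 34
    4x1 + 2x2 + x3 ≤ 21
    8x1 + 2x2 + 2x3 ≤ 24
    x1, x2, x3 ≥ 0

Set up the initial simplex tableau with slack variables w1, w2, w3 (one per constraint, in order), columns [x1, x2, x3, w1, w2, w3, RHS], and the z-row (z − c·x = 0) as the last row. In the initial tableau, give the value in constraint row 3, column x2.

2

Constraint 3 has coefficient 2 on x2.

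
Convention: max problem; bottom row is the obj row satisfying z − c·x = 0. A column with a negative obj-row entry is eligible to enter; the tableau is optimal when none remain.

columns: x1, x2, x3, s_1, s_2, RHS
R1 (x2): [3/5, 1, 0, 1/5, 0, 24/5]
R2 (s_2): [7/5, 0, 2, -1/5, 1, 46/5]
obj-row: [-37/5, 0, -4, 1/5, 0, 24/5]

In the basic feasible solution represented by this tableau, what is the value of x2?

24/5

x2 is basic (row 1); its value is the RHS of that row, 24/5.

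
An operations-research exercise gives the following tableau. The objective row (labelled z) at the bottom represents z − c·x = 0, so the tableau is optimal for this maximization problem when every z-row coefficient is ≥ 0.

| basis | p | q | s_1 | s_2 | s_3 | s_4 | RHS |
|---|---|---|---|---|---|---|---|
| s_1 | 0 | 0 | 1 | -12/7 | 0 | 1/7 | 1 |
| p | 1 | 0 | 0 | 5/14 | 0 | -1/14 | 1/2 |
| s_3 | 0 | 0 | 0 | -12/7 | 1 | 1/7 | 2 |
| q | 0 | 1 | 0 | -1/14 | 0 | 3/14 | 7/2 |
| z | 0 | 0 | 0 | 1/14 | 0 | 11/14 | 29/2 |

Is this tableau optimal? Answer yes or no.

Every z-row coefficient is ≥ 0, so the tableau is optimal.

yes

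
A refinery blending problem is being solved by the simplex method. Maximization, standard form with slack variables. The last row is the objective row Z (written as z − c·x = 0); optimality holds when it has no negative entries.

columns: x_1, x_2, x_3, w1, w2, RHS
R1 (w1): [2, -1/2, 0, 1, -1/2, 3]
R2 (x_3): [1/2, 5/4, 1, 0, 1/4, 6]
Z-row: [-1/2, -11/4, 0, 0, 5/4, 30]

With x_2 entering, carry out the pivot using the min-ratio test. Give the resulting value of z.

Ratio test on column x_2 — row 1: entry -1/2 ≤ 0; row 2: 6/(5/4) = 24/5. Minimum is 24/5 at row 2 (x_3 leaves); pivot element 5/4.
Pivot on row 2; the Z-row RHS becomes 30 − (-11/4)·(24/5) = 216/5.

216/5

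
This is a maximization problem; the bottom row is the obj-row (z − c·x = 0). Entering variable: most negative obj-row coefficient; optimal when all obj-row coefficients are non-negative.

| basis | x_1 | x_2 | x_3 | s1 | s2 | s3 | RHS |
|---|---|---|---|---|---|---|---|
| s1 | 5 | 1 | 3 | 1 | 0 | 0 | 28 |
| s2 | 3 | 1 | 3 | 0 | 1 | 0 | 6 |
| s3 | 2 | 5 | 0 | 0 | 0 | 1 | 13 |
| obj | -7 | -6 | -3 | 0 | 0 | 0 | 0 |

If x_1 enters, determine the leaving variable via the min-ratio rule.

s2

Column x_1 entries and ratios — s1: 28/5 = 28/5; s2: 6/3 = 2; s3: 13/2 = 13/2.
Smallest ratio is 2 in the row of s2, so s2 leaves.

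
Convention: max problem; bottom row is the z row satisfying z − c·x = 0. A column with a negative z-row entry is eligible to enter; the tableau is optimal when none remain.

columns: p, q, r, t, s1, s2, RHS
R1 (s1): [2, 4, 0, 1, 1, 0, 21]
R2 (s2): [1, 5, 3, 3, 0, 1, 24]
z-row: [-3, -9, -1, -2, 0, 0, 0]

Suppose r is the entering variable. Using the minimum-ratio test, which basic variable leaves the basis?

s2

Column r entries and ratios — s1: 0 ≤ 0, skip; s2: 24/3 = 8.
Smallest ratio is 8 in the row of s2, so s2 leaves.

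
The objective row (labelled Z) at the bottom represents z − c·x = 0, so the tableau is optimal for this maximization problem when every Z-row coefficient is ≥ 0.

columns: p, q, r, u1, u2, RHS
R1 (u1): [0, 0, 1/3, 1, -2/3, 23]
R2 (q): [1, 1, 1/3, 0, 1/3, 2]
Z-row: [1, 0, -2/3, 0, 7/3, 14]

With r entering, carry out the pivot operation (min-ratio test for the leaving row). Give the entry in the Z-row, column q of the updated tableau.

2

Ratio test on column r — row 1: 23/(1/3) = 69; row 2: 2/(1/3) = 6. Minimum is 6 at row 2 (q leaves); pivot element 1/3.
Divide row 2 by 1/3; eliminate column r from the other rows.
Z-row update in column q: 0 − (-2/3)·3 = 2.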